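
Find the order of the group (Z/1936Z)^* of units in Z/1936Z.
|(Z/1936Z)^*| = 880

(Z/1936Z)^* consists of the classes a with gcd(a, 1936) = 1, so its order is φ(1936). φ is multiplicative, with φ(p^e) = p^e − p^(e−1). Factorise 1936 = 2^4 · 11^2. Then
  φ(1936) = (2^4 − 2^3) · (11^2 − 11^1) = 8 · 110 = 880.
Thus |(Z/1936Z)^*| = 880.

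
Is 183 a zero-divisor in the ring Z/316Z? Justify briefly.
NO

gcd(183, 316) = 1, so 183 is a unit in Z/316Z (it has a multiplicative inverse). A unit cannot be a zero-divisor: if 183·b ≡ 0 then multiplying both sides by 183^(−1) gives b ≡ 0. So 183 is not a zero-divisor.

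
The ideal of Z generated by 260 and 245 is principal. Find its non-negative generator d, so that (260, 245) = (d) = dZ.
(260, 245) = (5); d = 5

In the PID Z, (a, b) is generated by gcd(a, b). Compute gcd(260, 245) with the extended Euclidean algorithm, tracking rows (r, s, t) with s·260 + t·245 = r:
  row A: (260, 1, 0)   [1·260 + 0·245 = 260]
  row B: (245, 0, 1)   [0·260 + 1·245 = 245]
  260 = 1·245 + 15   → row C = row A − 1·row B = (15, 1, −1)   [check: 1·260 − 1·245 = 15]
  245 = 16·15 + 5   → row D = row B − 16·row C = (5, −16, 17)   [check: −16·260 + 17·245 = 5]
  15 = 3·5 + 0   → remainder 0, stop. gcd = 5 (last nonzero row D).
So gcd(260, 245) = 5, with Bézout identity −16·260 + 17·245 = 5. Containment (⊇): the Bézout identity exhibits 5 as an element of (260, 245), giving (5) ⊆ (260, 245). Containment (⊆): since 5 | 260 and 5 | 245 (260 = 5·52, 245 = 5·49), every Z-linear combination of 260 and 245 is divisible by 5, so (260, 245) ⊆ (5). Therefore (260, 245) = (5), d = 5.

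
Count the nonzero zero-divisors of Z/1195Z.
Z/1195Z has 242 nonzero zero-divisors

In Z/1195Z each nonzero element is either a unit (gcd with 1195 is 1) or a zero-divisor (gcd > 1). The number of units is φ(1195): factorise 1195 = 5 · 239, so φ(1195) = (5 − 1) · (239 − 1) = 4 · 238 = 952. The nonzero elements number 1195 − 1 = 1194. Hence the nonzero zero-divisors number 1194 − 952 = 242.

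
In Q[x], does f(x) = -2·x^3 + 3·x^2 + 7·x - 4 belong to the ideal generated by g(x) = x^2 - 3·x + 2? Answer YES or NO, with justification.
In Q[x] the ideal (g) consists of all multiples of g, so f ∈ (g) iff g | f, i.e. iff the remainder of f on division by g is 0. Divide f by g (g is monic, so eliminate the leading term of the running remainder at each step):
  leading term -2·x^3: subtract (-2·x)·g(x) = -2·x^3 + 6·x^2 - 4·x, leaving -3·x^2 + 11·x - 4
  leading term -3·x^2: subtract (-3)·g(x) = -3·x^2 + 9·x - 6, leaving 2·x + 2
The remainder r(x) = 2·x + 2 ≠ 0 (and deg r < deg g), so g ∤ f, i.e. f ∉ (g).

Final answer: NO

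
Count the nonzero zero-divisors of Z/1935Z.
Z/1935Z has 926 nonzero zero-divisors

In Z/1935Z each nonzero element is either a unit (gcd with 1935 is 1) or a zero-divisor (gcd > 1). The number of units is φ(1935): factorise 1935 = 3^2 · 5 · 43, so φ(1935) = (3^2 − 3^1) · (5 − 1) · (43 − 1) = 6 · 4 · 42 = 1008. The nonzero elements number 1935 − 1 = 1934. Hence the nonzero zero-divisors number 1934 − 1008 = 926.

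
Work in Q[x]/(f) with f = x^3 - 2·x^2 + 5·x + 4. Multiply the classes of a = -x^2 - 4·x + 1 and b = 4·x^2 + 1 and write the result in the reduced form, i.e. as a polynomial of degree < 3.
First multiply in Q[x] without reducing: a · b = -4·x^4 - 16·x^3 + 3·x^2 - 4·x + 1. Now divide by f(x) = x^3 - 2·x^2 + 5·x + 4, eliminating the leading term at each step:
  leading term -4·x^4: subtract (-4·x)·f(x) = -4·x^4 + 8·x^3 - 20·x^2 - 16·x, leaving -24·x^3 + 23·x^2 + 12·x + 1
  leading term -24·x^3: subtract (-24)·f(x) = -24·x^3 + 48·x^2 - 120·x - 96, leaving -25·x^2 + 132·x + 97
The degree is now < 3, so this is the remainder. Hence a · b ≡ -25·x^2 + 132·x + 97 in Q[x]/(f).

Final answer: a · b ≡ -25·x^2 + 132·x + 97 (mod f(x))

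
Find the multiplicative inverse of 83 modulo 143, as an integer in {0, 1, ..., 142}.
Apply the extended Euclidean algorithm to (143, 83), tracking rows (r, s, t) with s·143 + t·83 = r. Each division r_prev = q·r_cur + r_new produces the new row as (previous row) − q·(current row):
  row A: (143, 1, 0)   [1·143 + 0·83 = 143]
  row B: (83, 0, 1)   [0·143 + 1·83 = 83]
  143 = 1·83 + 60   → row C = row A − 1·row B = (60, 1, −1)   [check: 1·143 − 1·83 = 60]
  83 = 1·60 + 23   → row D = row B − 1·row C = (23, −1, 2)   [check: −1·143 + 2·83 = 23]
  60 = 2·23 + 14   → row E = row C − 2·row D = (14, 3, −5)   [check: 3·143 − 5·83 = 14]
  23 = 1·14 + 9   → row F = row D − 1·row E = (9, −4, 7)   [check: −4·143 + 7·83 = 9]
  14 = 1·9 + 5   → row G = row E − 1·row F = (5, 7, −12)   [check: 7·143 − 12·83 = 5]
  9 = 1·5 + 4   → row H = row F − 1·row G = (4, −11, 19)   [check: −11·143 + 19·83 = 4]
  5 = 1·4 + 1   → row I = row G − 1·row H = (1, 18, −31)   [check: 18·143 − 31·83 = 1]
  4 = 4·1 + 0   → remainder 0, stop. gcd = 1 (last nonzero row I).
The gcd is 1, so 83 is invertible mod 143. The last nonzero row gives 18·143 − 31·83 = 1, so t = −31. So 83^(−1) ≡ −31 ≡ 112 (mod 143). Verify: 83 · 112 = 9296 ≡ 1 (mod 143). ✓

Final answer: 83^(−1) ≡ 112 (mod 143)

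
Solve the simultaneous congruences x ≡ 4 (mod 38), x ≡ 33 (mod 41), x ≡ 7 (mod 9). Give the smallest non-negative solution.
The moduli 38, 41, 9 are pairwise coprime, so by the CRT there is a unique solution mod 38·41·9 = 14022.
Solve by successive substitution. Start with x ≡ 4 (mod 38).
  Combine with x ≡ 33 (mod 41): write x = 4 + 38·t and require 4 + 38·t ≡ 33 (mod 41), i.e. 38·t ≡ 33 − 4 ≡ 29 (mod 41). Since 38^(−1) ≡ 27 (mod 41), t ≡ 27·29 ≡ 4 (mod 41). So x ≡ 4 + 38·4 = 156 (mod 1558).
  Combine with x ≡ 7 (mod 9): write x = 156 + 1558·t and require 156 + 1558·t ≡ 7 (mod 9), i.e. 1558·t ≡ 7 − 156 ≡ 4 (mod 9). Since 1558^(−1) ≡ 1 (mod 9) (1558 ≡ 1 (mod 9)), t ≡ 1·4 ≡ 4 (mod 9). So x ≡ 156 + 1558·4 = 6388 (mod 14022).
Unique solution in [0, 14022): x = 6388.

Final answer: x ≡ 6388 (mod 14022); the representative in [0, 14022) is 6388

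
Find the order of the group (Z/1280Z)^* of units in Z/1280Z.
(Z/1280Z)^* consists of the classes a with gcd(a, 1280) = 1, so its order is φ(1280). φ is multiplicative, with φ(p^e) = p^e − p^(e−1). Factorise 1280 = 2^8 · 5. Then
  φ(1280) = (2^8 − 2^7) · (5 − 1) = 128 · 4 = 512.
Thus |(Z/1280Z)^*| = 512.

Final answer: |(Z/1280Z)^*| = 512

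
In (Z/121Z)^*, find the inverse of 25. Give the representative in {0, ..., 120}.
Apply the extended Euclidean algorithm to (121, 25), tracking rows (r, s, t) with s·121 + t·25 = r. Each division r_prev = q·r_cur + r_new produces the new row as (previous row) − q·(current row):
  row A: (121, 1, 0)   [1·121 + 0·25 = 121]
  row B: (25, 0, 1)   [0·121 + 1·25 = 25]
  121 = 4·25 + 21   → row C = row A − 4·row B = (21, 1, −4)   [check: 1·121 − 4·25 = 21]
  25 = 1·21 + 4   → row D = row B − 1·row C = (4, −1, 5)   [check: −1·121 + 5·25 = 4]
  21 = 5·4 + 1   → row E = row C − 5·row D = (1, 6, −29)   [check: 6·121 − 29·25 = 1]
  4 = 4·1 + 0   → remainder 0, stop. gcd = 1 (last nonzero row E).
The gcd is 1, so 25 is invertible mod 121. The last nonzero row gives 6·121 − 29·25 = 1, so t = −29. So 25^(−1) ≡ −29 ≡ 92 (mod 121). Verify: 25 · 92 = 2300 ≡ 1 (mod 121). ✓

Final answer: 25^(−1) ≡ 92 (mod 121)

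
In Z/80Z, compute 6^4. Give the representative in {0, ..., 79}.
Use repeated squaring. Binary(4) = 100. Walk through the bits of the exponent 4 left-to-right: at each bit after the leading one, square the running value, then multiply by 6 if the bit is 1 (always reducing mod 80):
  bit 1 = 1 (leading): start with 6.
  bit 2 = 0: square 6^2 = 36 (mod 80).
  bit 3 = 0: square 36^2 = 1296 ≡ 16 (mod 80).
Final value: 6^4 ≡ 16 (mod 80).

Final answer: 16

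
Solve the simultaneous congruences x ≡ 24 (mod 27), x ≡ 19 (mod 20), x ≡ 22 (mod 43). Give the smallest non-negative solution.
x ≡ 7719 (mod 23220); the representative in [0, 23220) is 7719

The moduli 27, 20, 43 are pairwise coprime, so by the CRT there is a unique solution mod 27·20·43 = 23220.
Solve by successive substitution. Start with x ≡ 24 (mod 27).
  Combine with x ≡ 19 (mod 20): write x = 24 + 27·t and require 24 + 27·t ≡ 19 (mod 20), i.e. 27·t ≡ 19 − 24 ≡ 15 (mod 20). Since 27^(−1) ≡ 3 (mod 20) (27 ≡ 7 (mod 20)), t ≡ 3·15 ≡ 5 (mod 20). So x ≡ 24 + 27·5 = 159 (mod 540).
  Combine with x ≡ 22 (mod 43): write x = 159 + 540·t and require 159 + 540·t ≡ 22 (mod 43), i.e. 540·t ≡ 22 − 159 ≡ 35 (mod 43). Since 540^(−1) ≡ 9 (mod 43) (540 ≡ 24 (mod 43)), t ≡ 9·35 ≡ 14 (mod 43). So x ≡ 159 + 540·14 = 7719 (mod 23220).
Unique solution in [0, 23220): x = 7719.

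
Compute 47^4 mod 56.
9

Use repeated squaring. Binary(4) = 100. Walk through the bits of the exponent 4 left-to-right: at each bit after the leading one, square the running value, then multiply by 47 if the bit is 1 (always reducing mod 56):
  bit 1 = 1 (leading): start with 47.
  bit 2 = 0: square 47^2 = 2209 ≡ 25 (mod 56).
  bit 3 = 0: square 25^2 = 625 ≡ 9 (mod 56).
Final value: 47^4 ≡ 9 (mod 56).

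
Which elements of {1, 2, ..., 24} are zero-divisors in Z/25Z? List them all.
An element a ∈ Z/25Z (with a ≠ 0) is a zero-divisor iff gcd(a, 25) > 1 (because a is a unit precisely when gcd(a, n) = 1, and in Z/nZ every nonzero, non-unit element is a zero-divisor). Scan a = 1, ..., 24 and keep those with gcd(a, 25) > 1:
  gcd(5, 25) = 5, gcd(10, 25) = 5, gcd(15, 25) = 5, gcd(20, 25) = 5.
All other a ∈ {1, ..., 24} have gcd(a, 25) = 1 and are units. So the nonzero zero-divisors are exactly the 4 values of a appearing in this scan.

Final answer: nonzero zero-divisors of Z/25Z = {5, 10, 15, 20}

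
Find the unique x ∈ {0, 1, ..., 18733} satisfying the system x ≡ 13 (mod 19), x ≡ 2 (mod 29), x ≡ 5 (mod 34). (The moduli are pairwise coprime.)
x ≡ 12211 (mod 18734); the representative in [0, 18734) is 12211

The moduli 19, 29, 34 are pairwise coprime, so by the CRT there is a unique solution mod 19·29·34 = 18734.
Solve by successive substitution. Start with x ≡ 13 (mod 19).
  Combine with x ≡ 2 (mod 29): write x = 13 + 19·t and require 13 + 19·t ≡ 2 (mod 29), i.e. 19·t ≡ 2 − 13 ≡ 18 (mod 29). Since 19^(−1) ≡ 26 (mod 29), t ≡ 26·18 ≡ 4 (mod 29). So x ≡ 13 + 19·4 = 89 (mod 551).
  Combine with x ≡ 5 (mod 34): write x = 89 + 551·t and require 89 + 551·t ≡ 5 (mod 34), i.e. 551·t ≡ 5 − 89 ≡ 18 (mod 34). Since 551^(−1) ≡ 5 (mod 34) (551 ≡ 7 (mod 34)), t ≡ 5·18 ≡ 22 (mod 34). So x ≡ 89 + 551·22 = 12211 (mod 18734).
Unique solution in [0, 18734): x = 12211.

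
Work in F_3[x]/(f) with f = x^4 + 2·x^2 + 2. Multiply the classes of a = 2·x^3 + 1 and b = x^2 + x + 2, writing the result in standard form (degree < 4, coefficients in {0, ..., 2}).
Multiply as integer polynomials: a · b = 2·x^5 + 2·x^4 + 4·x^3 + x^2 + x + 2. Reducing coefficients mod 3: a · b ≡ 2·x^5 + 2·x^4 + x^3 + x^2 + x + 2. Now divide by f(x) = x^4 + 2·x^2 + 2 in F_3[x], eliminating the leading term at each step:
  leading term 2·x^5: subtract (2·x)·f(x) = 2·x^5 + x^3 + x, leaving 2·x^4 + x^2 + 2 (coefficients mod 3)
  leading term 2·x^4: subtract (2)·f(x) = 2·x^4 + x^2 + 1, leaving 1 (coefficients mod 3)
The degree is now < 4, so this is the remainder. Hence a · b ≡ 1 in F_3[x]/(f).

Final answer: a · b ≡ 1 (mod f(x))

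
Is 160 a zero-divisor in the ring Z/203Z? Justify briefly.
gcd(160, 203) = 1, so 160 is a unit in Z/203Z (it has a multiplicative inverse). A unit cannot be a zero-divisor: if 160·b ≡ 0 then multiplying both sides by 160^(−1) gives b ≡ 0. So 160 is not a zero-divisor.

Final answer: NO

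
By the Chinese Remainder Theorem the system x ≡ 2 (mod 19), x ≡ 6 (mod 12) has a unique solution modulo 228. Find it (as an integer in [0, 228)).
The moduli 19, 12 are pairwise coprime, so by the CRT there is a unique solution mod 19·12 = 228.
Solve by successive substitution. Start with x ≡ 2 (mod 19).
  Combine with x ≡ 6 (mod 12): write x = 2 + 19·t and require 2 + 19·t ≡ 6 (mod 12), i.e. 19·t ≡ 6 − 2 ≡ 4 (mod 12). Since 19^(−1) ≡ 7 (mod 12) (19 ≡ 7 (mod 12)), t ≡ 7·4 ≡ 4 (mod 12). So x ≡ 2 + 19·4 = 78 (mod 228).
Unique solution in [0, 228): x = 78.

Final answer: x ≡ 78 (mod 228); the representative in [0, 228) is 78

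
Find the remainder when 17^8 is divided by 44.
37

Use repeated squaring. Binary(8) = 1000. Walk through the bits of the exponent 8 left-to-right: at each bit after the leading one, square the running value, then multiply by 17 if the bit is 1 (always reducing mod 44):
  bit 1 = 1 (leading): start with 17.
  bit 2 = 0: square 17^2 = 289 ≡ 25 (mod 44).
  bit 3 = 0: square 25^2 = 625 ≡ 9 (mod 44).
  bit 4 = 0: square 9^2 = 81 ≡ 37 (mod 44).
Final value: 17^8 ≡ 37 (mod 44).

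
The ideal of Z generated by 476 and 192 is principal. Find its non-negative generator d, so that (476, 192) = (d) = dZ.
(476, 192) = (4); d = 4

In the PID Z, (a, b) is generated by gcd(a, b). Compute gcd(476, 192) with the extended Euclidean algorithm, tracking rows (r, s, t) with s·476 + t·192 = r:
  row A: (476, 1, 0)   [1·476 + 0·192 = 476]
  row B: (192, 0, 1)   [0·476 + 1·192 = 192]
  476 = 2·192 + 92   → row C = row A − 2·row B = (92, 1, −2)   [check: 1·476 − 2·192 = 92]
  192 = 2·92 + 8   → row D = row B − 2·row C = (8, −2, 5)   [check: −2·476 + 5·192 = 8]
  92 = 11·8 + 4   → row E = row C − 11·row D = (4, 23, −57)   [check: 23·476 − 57·192 = 4]
  8 = 2·4 + 0   → remainder 0, stop. gcd = 4 (last nonzero row E).
So gcd(476, 192) = 4, with Bézout identity 23·476 − 57·192 = 4. Containment (⊇): the Bézout identity exhibits 4 as an element of (476, 192), giving (4) ⊆ (476, 192). Containment (⊆): since 4 | 476 and 4 | 192 (476 = 4·119, 192 = 4·48), every Z-linear combination of 476 and 192 is divisible by 4, so (476, 192) ⊆ (4). Therefore (476, 192) = (4), d = 4.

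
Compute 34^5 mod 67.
44

Use repeated squaring. Binary(5) = 101. Walk through the bits of the exponent 5 left-to-right: at each bit after the leading one, square the running value, then multiply by 34 if the bit is 1 (always reducing mod 67):
  bit 1 = 1 (leading): start with 34.
  bit 2 = 0: square 34^2 = 1156 ≡ 17 (mod 67).
  bit 3 = 1: square 17^2 = 289 ≡ 21; bit is 1, so multiply 21·34 = 714 ≡ 44 (mod 67).
Final value: 34^5 ≡ 44 (mod 67).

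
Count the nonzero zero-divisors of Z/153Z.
Z/153Z has 56 nonzero zero-divisors

In Z/153Z each nonzero element is either a unit (gcd with 153 is 1) or a zero-divisor (gcd > 1). The number of units is φ(153): factorise 153 = 3^2 · 17, so φ(153) = (3^2 − 3^1) · (17 − 1) = 6 · 16 = 96. The nonzero elements number 153 − 1 = 152. Hence the nonzero zero-divisors number 152 − 96 = 56.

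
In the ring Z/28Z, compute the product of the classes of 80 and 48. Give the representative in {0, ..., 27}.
Reduce the factors first: 80 ≡ 24, 48 ≡ 20 (mod 28), so 80 · 48 ≡ 24 · 20 (mod 28). 24 · 20 = 480. Dividing by 28: 480 = 17·28 + 4. So (80 · 48) mod 28 = 4.

Final answer: 4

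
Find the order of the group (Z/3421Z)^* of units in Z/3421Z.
|(Z/3421Z)^*| = 3100

(Z/3421Z)^* consists of the classes a with gcd(a, 3421) = 1, so its order is φ(3421). φ is multiplicative, with φ(p^e) = p^e − p^(e−1). Factorise 3421 = 11 · 311. Then
  φ(3421) = (11 − 1) · (311 − 1) = 10 · 310 = 3100.
Thus |(Z/3421Z)^*| = 3100.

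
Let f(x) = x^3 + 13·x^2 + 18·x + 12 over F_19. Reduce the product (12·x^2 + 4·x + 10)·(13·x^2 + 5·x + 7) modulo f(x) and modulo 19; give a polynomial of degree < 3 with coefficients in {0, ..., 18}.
Multiply as integer polynomials: a · b = 156·x^4 + 112·x^3 + 234·x^2 + 78·x + 70. Reducing coefficients mod 19: a · b ≡ 4·x^4 + 17·x^3 + 6·x^2 + 2·x + 13. Now divide by f(x) = x^3 + 13·x^2 + 18·x + 12 in F_19[x], eliminating the leading term at each step:
  leading term 4·x^4: subtract (4·x)·f(x) = 4·x^4 + 14·x^3 + 15·x^2 + 10·x, leaving 3·x^3 + 10·x^2 + 11·x + 13 (coefficients mod 19)
  leading term 3·x^3: subtract (3)·f(x) = 3·x^3 + x^2 + 16·x + 17, leaving 9·x^2 + 14·x + 15 (coefficients mod 19)
The degree is now < 3, so this is the remainder. Hence a · b ≡ 9·x^2 + 14·x + 15 in F_19[x]/(f).

Final answer: a · b ≡ 9·x^2 + 14·x + 15 (mod f(x))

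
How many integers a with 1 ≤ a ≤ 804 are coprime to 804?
264

The number of a ∈ {1, ..., 804} with gcd(a, 804) = 1 is by definition Euler's totient φ(804). φ is multiplicative, with φ(p^e) = p^e − p^(e−1). Factorise 804 = 2^2 · 3 · 67. Then
  φ(804) = (2^2 − 2^1) · (3 − 1) · (67 − 1) = 2 · 2 · 66 = 264.
So there are 264 such integers.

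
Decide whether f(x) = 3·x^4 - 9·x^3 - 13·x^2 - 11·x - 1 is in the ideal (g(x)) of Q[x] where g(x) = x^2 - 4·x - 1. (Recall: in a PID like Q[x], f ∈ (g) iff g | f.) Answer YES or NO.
NO

In Q[x] the ideal (g) consists of all multiples of g, so f ∈ (g) iff g | f, i.e. iff the remainder of f on division by g is 0. Divide f by g (g is monic, so eliminate the leading term of the running remainder at each step):
  leading term 3·x^4: subtract (3·x^2)·g(x) = 3·x^4 - 12·x^3 - 3·x^2, leaving 3·x^3 - 10·x^2 - 11·x - 1
  leading term 3·x^3: subtract (3·x)·g(x) = 3·x^3 - 12·x^2 - 3·x, leaving 2·x^2 - 8·x - 1
  leading term 2·x^2: subtract (2)·g(x) = 2·x^2 - 8·x - 2, leaving 1
The remainder r(x) = 1 ≠ 0 (and deg r < deg g), so g ∤ f, i.e. f ∉ (g).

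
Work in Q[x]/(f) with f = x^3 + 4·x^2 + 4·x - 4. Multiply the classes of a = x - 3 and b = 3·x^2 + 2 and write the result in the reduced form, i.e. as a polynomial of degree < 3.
a · b ≡ -21·x^2 - 10·x + 6 (mod f(x))

First multiply in Q[x] without reducing: a · b = 3·x^3 - 9·x^2 + 2·x - 6. Now divide by f(x) = x^3 + 4·x^2 + 4·x - 4, eliminating the leading term at each step:
  leading term 3·x^3: subtract (3)·f(x) = 3·x^3 + 12·x^2 + 12·x - 12, leaving -21·x^2 - 10·x + 6
The degree is now < 3, so this is the remainder. Hence a · b ≡ -21·x^2 - 10·x + 6 in Q[x]/(f).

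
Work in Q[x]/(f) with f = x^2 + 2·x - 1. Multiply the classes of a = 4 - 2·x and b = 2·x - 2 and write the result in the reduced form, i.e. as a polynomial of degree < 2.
First multiply in Q[x] without reducing: a · b = -4·x^2 + 12·x - 8. Now divide by f(x) = x^2 + 2·x - 1, eliminating the leading term at each step:
  leading term -4·x^2: subtract (-4)·f(x) = -4·x^2 - 8·x + 4, leaving 20·x - 12
The degree is now < 2, so this is the remainder. Hence a · b ≡ 20·x - 12 in Q[x]/(f).

Final answer: a · b ≡ 20·x - 12 (mod f(x))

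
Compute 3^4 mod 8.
Use repeated squaring. Binary(4) = 100. Walk through the bits of the exponent 4 left-to-right: at each bit after the leading one, square the running value, then multiply by 3 if the bit is 1 (always reducing mod 8):
  bit 1 = 1 (leading): start with 3.
  bit 2 = 0: square 3^2 = 9 ≡ 1 (mod 8).
  bit 3 = 0: square 1^2 = 1 (mod 8).
Final value: 3^4 ≡ 1 (mod 8).

Final answer: 1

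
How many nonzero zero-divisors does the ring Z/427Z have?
Z/427Z has 66 nonzero zero-divisors

In Z/427Z each nonzero element is either a unit (gcd with 427 is 1) or a zero-divisor (gcd > 1). The number of units is φ(427): factorise 427 = 7 · 61, so φ(427) = (7 − 1) · (61 − 1) = 6 · 60 = 360. The nonzero elements number 427 − 1 = 426. Hence the nonzero zero-divisors number 426 − 360 = 66.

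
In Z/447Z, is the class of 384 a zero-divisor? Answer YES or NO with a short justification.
YES

gcd(384, 447) = 3 > 1, so 384 is not a unit in Z/447Z. In Z/nZ every nonzero non-unit is a zero-divisor: explicitly, take b = 447/gcd = 149 ≠ 0 (mod 447); then 384·149 = 57216 = 128·447, i.e. 384·149 ≡ 0 (mod 447). So 384 is a zero-divisor.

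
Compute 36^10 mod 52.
16

Use repeated squaring. Binary(10) = 1010. Walk through the bits of the exponent 10 left-to-right: at each bit after the leading one, square the running value, then multiply by 36 if the bit is 1 (always reducing mod 52):
  bit 1 = 1 (leading): start with 36.
  bit 2 = 0: square 36^2 = 1296 ≡ 48 (mod 52).
  bit 3 = 1: square 48^2 = 2304 ≡ 16; bit is 1, so multiply 16·36 = 576 ≡ 4 (mod 52).
  bit 4 = 0: square 4^2 = 16 (mod 52).
Final value: 36^10 ≡ 16 (mod 52).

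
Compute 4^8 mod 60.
Use repeated squaring. Binary(8) = 1000. Walk through the bits of the exponent 8 left-to-right: at each bit after the leading one, square the running value, then multiply by 4 if the bit is 1 (always reducing mod 60):
  bit 1 = 1 (leading): start with 4.
  bit 2 = 0: square 4^2 = 16 (mod 60).
  bit 3 = 0: square 16^2 = 256 ≡ 16 (mod 60).
  bit 4 = 0: square 16^2 = 256 ≡ 16 (mod 60).
Final value: 4^8 ≡ 16 (mod 60).

Final answer: 16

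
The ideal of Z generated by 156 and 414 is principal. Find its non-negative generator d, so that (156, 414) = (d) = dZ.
In the PID Z, (a, b) is generated by gcd(a, b). Compute gcd(414, 156) with the extended Euclidean algorithm, tracking rows (r, s, t) with s·414 + t·156 = r:
  row A: (414, 1, 0)   [1·414 + 0·156 = 414]
  row B: (156, 0, 1)   [0·414 + 1·156 = 156]
  414 = 2·156 + 102   → row C = row A − 2·row B = (102, 1, −2)   [check: 1·414 − 2·156 = 102]
  156 = 1·102 + 54   → row D = row B − 1·row C = (54, −1, 3)   [check: −1·414 + 3·156 = 54]
  102 = 1·54 + 48   → row E = row C − 1·row D = (48, 2, −5)   [check: 2·414 − 5·156 = 48]
  54 = 1·48 + 6   → row F = row D − 1·row E = (6, −3, 8)   [check: −3·414 + 8·156 = 6]
  48 = 8·6 + 0   → remainder 0, stop. gcd = 6 (last nonzero row F).
So gcd(156, 414) = 6, with Bézout identity −3·414 + 8·156 = 6. Containment (⊇): the Bézout identity exhibits 6 as an element of (156, 414), giving (6) ⊆ (156, 414). Containment (⊆): since 6 | 156 and 6 | 414 (156 = 6·26, 414 = 6·69), every Z-linear combination of 156 and 414 is divisible by 6, so (156, 414) ⊆ (6). Therefore (156, 414) = (6), d = 6.

Final answer: (156, 414) = (6); d = 6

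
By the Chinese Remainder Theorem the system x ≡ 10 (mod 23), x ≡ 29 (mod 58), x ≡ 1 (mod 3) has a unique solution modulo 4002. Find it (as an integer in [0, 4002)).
The moduli 23, 58, 3 are pairwise coprime, so by the CRT there is a unique solution mod 23·58·3 = 4002.
Solve by successive substitution. Start with x ≡ 10 (mod 23).
  Combine with x ≡ 29 (mod 58): write x = 10 + 23·t and require 10 + 23·t ≡ 29 (mod 58), i.e. 23·t ≡ 29 − 10 ≡ 19 (mod 58). Since 23^(−1) ≡ 53 (mod 58), t ≡ 53·19 ≡ 21 (mod 58). So x ≡ 10 + 23·21 = 493 (mod 1334).
  Combine with x ≡ 1 (mod 3): write x = 493 + 1334·t and require 493 + 1334·t ≡ 1 (mod 3), i.e. 1334·t ≡ 1 − 493 ≡ 0 (mod 3). Since 1334^(−1) ≡ 2 (mod 3) (1334 ≡ 2 (mod 3)), t ≡ 2·0 ≡ 0 (mod 3). So x ≡ 493 + 1334·0 = 493 (mod 4002).
Unique solution in [0, 4002): x = 493.

Final answer: x ≡ 493 (mod 4002); the representative in [0, 4002) is 493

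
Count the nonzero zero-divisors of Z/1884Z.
Z/1884Z has 1259 nonzero zero-divisors

In Z/1884Z each nonzero element is either a unit (gcd with 1884 is 1) or a zero-divisor (gcd > 1). The number of units is φ(1884): factorise 1884 = 2^2 · 3 · 157, so φ(1884) = (2^2 − 2^1) · (3 − 1) · (157 − 1) = 2 · 2 · 156 = 624. The nonzero elements number 1884 − 1 = 1883. Hence the nonzero zero-divisors number 1883 − 624 = 1259.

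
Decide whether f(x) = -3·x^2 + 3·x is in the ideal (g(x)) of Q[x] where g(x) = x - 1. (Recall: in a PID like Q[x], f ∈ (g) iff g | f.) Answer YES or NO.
In Q[x] the ideal (g) consists of all multiples of g, so f ∈ (g) iff g | f, i.e. iff the remainder of f on division by g is 0. Divide f by g (g is monic, so eliminate the leading term of the running remainder at each step):
  leading term -3·x^2: subtract (-3·x)·g(x) = -3·x^2 + 3·x, leaving 0
The remainder is 0, so f(x) = g(x) · h(x) with h(x) = -3·x. Hence g | f, i.e. f ∈ (g).

Final answer: YES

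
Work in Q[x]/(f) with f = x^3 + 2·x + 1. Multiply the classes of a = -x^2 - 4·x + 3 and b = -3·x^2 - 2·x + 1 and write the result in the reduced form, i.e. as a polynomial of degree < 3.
a · b ≡ -8·x^2 - 41·x - 11 (mod f(x))

First multiply in Q[x] without reducing: a · b = 3·x^4 + 14·x^3 - 2·x^2 - 10·x + 3. Now divide by f(x) = x^3 + 2·x + 1, eliminating the leading term at each step:
  leading term 3·x^4: subtract (3·x)·f(x) = 3·x^4 + 6·x^2 + 3·x, leaving 14·x^3 - 8·x^2 - 13·x + 3
  leading term 14·x^3: subtract (14)·f(x) = 14·x^3 + 28·x + 14, leaving -8·x^2 - 41·x - 11
The degree is now < 3, so this is the remainder. Hence a · b ≡ -8·x^2 - 41·x - 11 in Q[x]/(f).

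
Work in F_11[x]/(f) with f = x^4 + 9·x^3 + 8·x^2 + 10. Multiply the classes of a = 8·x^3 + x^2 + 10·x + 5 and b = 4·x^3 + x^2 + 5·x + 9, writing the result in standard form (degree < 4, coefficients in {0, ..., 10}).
a · b ≡ 3·x^3 + 5·x^2 + 4·x (mod f(x))

Multiply as integer polynomials: a · b = 32·x^6 + 12·x^5 + 81·x^4 + 107·x^3 + 64·x^2 + 115·x + 45. Reducing coefficients mod 11: a · b ≡ 10·x^6 + x^5 + 4·x^4 + 8·x^3 + 9·x^2 + 5·x + 1. Now divide by f(x) = x^4 + 9·x^3 + 8·x^2 + 10 in F_11[x], eliminating the leading term at each step:
  leading term 10·x^6: subtract (10·x^2)·f(x) = 10·x^6 + 2·x^5 + 3·x^4 + x^2, leaving 10·x^5 + x^4 + 8·x^3 + 8·x^2 + 5·x + 1 (coefficients mod 11)
  leading term 10·x^5: subtract (10·x)·f(x) = 10·x^5 + 2·x^4 + 3·x^3 + x, leaving 10·x^4 + 5·x^3 + 8·x^2 + 4·x + 1 (coefficients mod 11)
  leading term 10·x^4: subtract (10)·f(x) = 10·x^4 + 2·x^3 + 3·x^2 + 1, leaving 3·x^3 + 5·x^2 + 4·x (coefficients mod 11)
The degree is now < 4, so this is the remainder. Hence a · b ≡ 3·x^3 + 5·x^2 + 4·x in F_11[x]/(f).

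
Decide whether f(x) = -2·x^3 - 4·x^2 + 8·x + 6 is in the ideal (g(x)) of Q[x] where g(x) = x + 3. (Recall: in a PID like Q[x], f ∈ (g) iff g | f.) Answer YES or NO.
In Q[x] the ideal (g) consists of all multiples of g, so f ∈ (g) iff g | f, i.e. iff the remainder of f on division by g is 0. Divide f by g (g is monic, so eliminate the leading term of the running remainder at each step):
  leading term -2·x^3: subtract (-2·x^2)·g(x) = -2·x^3 - 6·x^2, leaving 2·x^2 + 8·x + 6
  leading term 2·x^2: subtract (2·x)·g(x) = 2·x^2 + 6·x, leaving 2·x + 6
  leading term 2·x: subtract (2)·g(x) = 2·x + 6, leaving 0
The remainder is 0, so f(x) = g(x) · h(x) with h(x) = -2·x^2 + 2·x + 2. Hence g | f, i.e. f ∈ (g).

Final answer: YES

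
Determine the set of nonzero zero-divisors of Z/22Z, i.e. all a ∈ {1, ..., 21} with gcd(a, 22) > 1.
nonzero zero-divisors of Z/22Z = {2, 4, 6, 8, 10, 11, 12, 14, 16, 18, 20}

An element a ∈ Z/22Z (with a ≠ 0) is a zero-divisor iff gcd(a, 22) > 1 (because a is a unit precisely when gcd(a, n) = 1, and in Z/nZ every nonzero, non-unit element is a zero-divisor). Scan a = 1, ..., 21 and keep those with gcd(a, 22) > 1:
  gcd(2, 22) = 2, gcd(4, 22) = 2, gcd(6, 22) = 2, gcd(8, 22) = 2, gcd(10, 22) = 2, gcd(11, 22) = 11, gcd(12, 22) = 2, gcd(14, 22) = 2, gcd(16, 22) = 2, gcd(18, 22) = 2, gcd(20, 22) = 2.
All other a ∈ {1, ..., 21} have gcd(a, 22) = 1 and are units. So the nonzero zero-divisors are exactly the 11 values of a appearing in this scan.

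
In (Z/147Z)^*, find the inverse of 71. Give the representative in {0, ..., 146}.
71^(−1) ≡ 29 (mod 147)

Apply the extended Euclidean algorithm to (147, 71), tracking rows (r, s, t) with s·147 + t·71 = r. Each division r_prev = q·r_cur + r_new produces the new row as (previous row) − q·(current row):
  row A: (147, 1, 0)   [1·147 + 0·71 = 147]
  row B: (71, 0, 1)   [0·147 + 1·71 = 71]
  147 = 2·71 + 5   → row C = row A − 2·row B = (5, 1, −2)   [check: 1·147 − 2·71 = 5]
  71 = 14·5 + 1   → row D = row B − 14·row C = (1, −14, 29)   [check: −14·147 + 29·71 = 1]
  5 = 5·1 + 0   → remainder 0, stop. gcd = 1 (last nonzero row D).
The gcd is 1, so 71 is invertible mod 147. The last nonzero row gives −14·147 + 29·71 = 1, so t = 29. So 71^(−1) ≡ 29 (mod 147). Verify: 71 · 29 = 2059 ≡ 1 (mod 147). ✓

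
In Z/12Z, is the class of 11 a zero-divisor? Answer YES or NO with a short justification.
gcd(11, 12) = 1, so 11 is a unit in Z/12Z (it has a multiplicative inverse). A unit cannot be a zero-divisor: if 11·b ≡ 0 then multiplying both sides by 11^(−1) gives b ≡ 0. So 11 is not a zero-divisor.

Final answer: NO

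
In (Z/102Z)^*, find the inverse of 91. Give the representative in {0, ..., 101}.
Apply the extended Euclidean algorithm to (102, 91), tracking rows (r, s, t) with s·102 + t·91 = r. Each division r_prev = q·r_cur + r_new produces the new row as (previous row) − q·(current row):
  row A: (102, 1, 0)   [1·102 + 0·91 = 102]
  row B: (91, 0, 1)   [0·102 + 1·91 = 91]
  102 = 1·91 + 11   → row C = row A − 1·row B = (11, 1, −1)   [check: 1·102 − 1·91 = 11]
  91 = 8·11 + 3   → row D = row B − 8·row C = (3, −8, 9)   [check: −8·102 + 9·91 = 3]
  11 = 3·3 + 2   → row E = row C − 3·row D = (2, 25, −28)   [check: 25·102 − 28·91 = 2]
  3 = 1·2 + 1   → row F = row D − 1·row E = (1, −33, 37)   [check: −33·102 + 37·91 = 1]
  2 = 2·1 + 0   → remainder 0, stop. gcd = 1 (last nonzero row F).
The gcd is 1, so 91 is invertible mod 102. The last nonzero row gives −33·102 + 37·91 = 1, so t = 37. So 91^(−1) ≡ 37 (mod 102). Verify: 91 · 37 = 3367 ≡ 1 (mod 102). ✓

Final answer: 91^(−1) ≡ 37 (mod 102)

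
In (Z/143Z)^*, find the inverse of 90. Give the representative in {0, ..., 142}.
Apply the extended Euclidean algorithm to (143, 90), tracking rows (r, s, t) with s·143 + t·90 = r. Each division r_prev = q·r_cur + r_new produces the new row as (previous row) − q·(current row):
  row A: (143, 1, 0)   [1·143 + 0·90 = 143]
  row B: (90, 0, 1)   [0·143 + 1·90 = 90]
  143 = 1·90 + 53   → row C = row A − 1·row B = (53, 1, −1)   [check: 1·143 − 1·90 = 53]
  90 = 1·53 + 37   → row D = row B − 1·row C = (37, −1, 2)   [check: −1·143 + 2·90 = 37]
  53 = 1·37 + 16   → row E = row C − 1·row D = (16, 2, −3)   [check: 2·143 − 3·90 = 16]
  37 = 2·16 + 5   → row F = row D − 2·row E = (5, −5, 8)   [check: −5·143 + 8·90 = 5]
  16 = 3·5 + 1   → row G = row E − 3·row F = (1, 17, −27)   [check: 17·143 − 27·90 = 1]
  5 = 5·1 + 0   → remainder 0, stop. gcd = 1 (last nonzero row G).
The gcd is 1, so 90 is invertible mod 143. The last nonzero row gives 17·143 − 27·90 = 1, so t = −27. So 90^(−1) ≡ −27 ≡ 116 (mod 143). Verify: 90 · 116 = 10440 ≡ 1 (mod 143). ✓

Final answer: 90^(−1) ≡ 116 (mod 143)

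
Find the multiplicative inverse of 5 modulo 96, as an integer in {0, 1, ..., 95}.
5^(−1) ≡ 77 (mod 96)

Apply the extended Euclidean algorithm to (96, 5), tracking rows (r, s, t) with s·96 + t·5 = r. Each division r_prev = q·r_cur + r_new produces the new row as (previous row) − q·(current row):
  row A: (96, 1, 0)   [1·96 + 0·5 = 96]
  row B: (5, 0, 1)   [0·96 + 1·5 = 5]
  96 = 19·5 + 1   → row C = row A − 19·row B = (1, 1, −19)   [check: 1·96 − 19·5 = 1]
  5 = 5·1 + 0   → remainder 0, stop. gcd = 1 (last nonzero row C).
The gcd is 1, so 5 is invertible mod 96. The last nonzero row gives 1·96 − 19·5 = 1, so t = −19. So 5^(−1) ≡ −19 ≡ 77 (mod 96). Verify: 5 · 77 = 385 ≡ 1 (mod 96). ✓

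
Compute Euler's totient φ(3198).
φ(3198) = 960

φ is multiplicative, with φ(p^e) = p^e − p^(e−1). Factorise 3198 = 2 · 3 · 13 · 41. Then
  φ(3198) = (2 − 1) · (3 − 1) · (13 − 1) · (41 − 1) = 1 · 2 · 12 · 40 = 960.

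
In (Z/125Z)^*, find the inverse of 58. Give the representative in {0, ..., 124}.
58^(−1) ≡ 97 (mod 125)

Apply the extended Euclidean algorithm to (125, 58), tracking rows (r, s, t) with s·125 + t·58 = r. Each division r_prev = q·r_cur + r_new produces the new row as (previous row) − q·(current row):
  row A: (125, 1, 0)   [1·125 + 0·58 = 125]
  row B: (58, 0, 1)   [0·125 + 1·58 = 58]
  125 = 2·58 + 9   → row C = row A − 2·row B = (9, 1, −2)   [check: 1·125 − 2·58 = 9]
  58 = 6·9 + 4   → row D = row B − 6·row C = (4, −6, 13)   [check: −6·125 + 13·58 = 4]
  9 = 2·4 + 1   → row E = row C − 2·row D = (1, 13, −28)   [check: 13·125 − 28·58 = 1]
  4 = 4·1 + 0   → remainder 0, stop. gcd = 1 (last nonzero row E).
The gcd is 1, so 58 is invertible mod 125. The last nonzero row gives 13·125 − 28·58 = 1, so t = −28. So 58^(−1) ≡ −28 ≡ 97 (mod 125). Verify: 58 · 97 = 5626 ≡ 1 (mod 125). ✓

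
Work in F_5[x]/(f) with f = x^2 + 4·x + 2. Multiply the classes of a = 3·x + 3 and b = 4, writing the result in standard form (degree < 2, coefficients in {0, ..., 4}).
Multiply as integer polynomials: a · b = 12·x + 12. Reducing coefficients mod 5: a · b ≡ 2·x + 2. This already has degree < 2, so no reduction by f is needed. Hence a · b ≡ 2·x + 2 in F_5[x]/(f).

Final answer: a · b ≡ 2·x + 2 (mod f(x))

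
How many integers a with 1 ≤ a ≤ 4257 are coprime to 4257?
2520

The number of a ∈ {1, ..., 4257} with gcd(a, 4257) = 1 is by definition Euler's totient φ(4257). φ is multiplicative, with φ(p^e) = p^e − p^(e−1). Factorise 4257 = 3^2 · 11 · 43. Then
  φ(4257) = (3^2 − 3^1) · (11 − 1) · (43 − 1) = 6 · 10 · 42 = 2520.
So there are 2520 such integers.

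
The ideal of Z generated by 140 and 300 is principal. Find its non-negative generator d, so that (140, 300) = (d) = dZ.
In the PID Z, (a, b) is generated by gcd(a, b). Compute gcd(300, 140) with the extended Euclidean algorithm, tracking rows (r, s, t) with s·300 + t·140 = r:
  row A: (300, 1, 0)   [1·300 + 0·140 = 300]
  row B: (140, 0, 1)   [0·300 + 1·140 = 140]
  300 = 2·140 + 20   → row C = row A − 2·row B = (20, 1, −2)   [check: 1·300 − 2·140 = 20]
  140 = 7·20 + 0   → remainder 0, stop. gcd = 20 (last nonzero row C).
So gcd(140, 300) = 20, with Bézout identity 1·300 − 2·140 = 20. Containment (⊇): the Bézout identity exhibits 20 as an element of (140, 300), giving (20) ⊆ (140, 300). Containment (⊆): since 20 | 140 and 20 | 300 (140 = 20·7, 300 = 20·15), every Z-linear combination of 140 and 300 is divisible by 20, so (140, 300) ⊆ (20). Therefore (140, 300) = (20), d = 20.

Final answer: (140, 300) = (20); d = 20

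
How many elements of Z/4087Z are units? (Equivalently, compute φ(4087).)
Z/4087Z has φ(4087) = 3960 units

An element a ∈ Z/4087Z is a unit iff gcd(a, 4087) = 1, so the number of units is φ(4087). φ is multiplicative, with φ(p^e) = p^e − p^(e−1). Factorise 4087 = 61 · 67. Then
  φ(4087) = (61 − 1) · (67 − 1) = 60 · 66 = 3960.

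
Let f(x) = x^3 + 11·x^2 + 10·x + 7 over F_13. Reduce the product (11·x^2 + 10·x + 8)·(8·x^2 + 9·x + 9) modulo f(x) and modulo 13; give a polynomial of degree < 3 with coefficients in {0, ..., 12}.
a · b ≡ 5·x^2 + 5 (mod f(x))

Multiply as integer polynomials: a · b = 88·x^4 + 179·x^3 + 253·x^2 + 162·x + 72. Reducing coefficients mod 13: a · b ≡ 10·x^4 + 10·x^3 + 6·x^2 + 6·x + 7. Now divide by f(x) = x^3 + 11·x^2 + 10·x + 7 in F_13[x], eliminating the leading term at each step:
  leading term 10·x^4: subtract (10·x)·f(x) = 10·x^4 + 6·x^3 + 9·x^2 + 5·x, leaving 4·x^3 + 10·x^2 + x + 7 (coefficients mod 13)
  leading term 4·x^3: subtract (4)·f(x) = 4·x^3 + 5·x^2 + x + 2, leaving 5·x^2 + 5 (coefficients mod 13)
The degree is now < 3, so this is the remainder. Hence a · b ≡ 5·x^2 + 5 in F_13[x]/(f).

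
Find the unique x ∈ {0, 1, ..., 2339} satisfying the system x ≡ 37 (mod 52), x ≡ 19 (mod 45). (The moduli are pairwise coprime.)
x ≡ 1909 (mod 2340); the representative in [0, 2340) is 1909

The moduli 52, 45 are pairwise coprime, so by the CRT there is a unique solution mod 52·45 = 2340.
Solve by successive substitution. Start with x ≡ 37 (mod 52).
  Combine with x ≡ 19 (mod 45): write x = 37 + 52·t and require 37 + 52·t ≡ 19 (mod 45), i.e. 52·t ≡ 19 − 37 ≡ 27 (mod 45). Since 52^(−1) ≡ 13 (mod 45) (52 ≡ 7 (mod 45)), t ≡ 13·27 ≡ 36 (mod 45). So x ≡ 37 + 52·36 = 1909 (mod 2340).
Unique solution in [0, 2340): x = 1909.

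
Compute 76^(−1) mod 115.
Apply the extended Euclidean algorithm to (115, 76), tracking rows (r, s, t) with s·115 + t·76 = r. Each division r_prev = q·r_cur + r_new produces the new row as (previous row) − q·(current row):
  row A: (115, 1, 0)   [1·115 + 0·76 = 115]
  row B: (76, 0, 1)   [0·115 + 1·76 = 76]
  115 = 1·76 + 39   → row C = row A − 1·row B = (39, 1, −1)   [check: 1·115 − 1·76 = 39]
  76 = 1·39 + 37   → row D = row B − 1·row C = (37, −1, 2)   [check: −1·115 + 2·76 = 37]
  39 = 1·37 + 2   → row E = row C − 1·row D = (2, 2, −3)   [check: 2·115 − 3·76 = 2]
  37 = 18·2 + 1   → row F = row D − 18·row E = (1, −37, 56)   [check: −37·115 + 56·76 = 1]
  2 = 2·1 + 0   → remainder 0, stop. gcd = 1 (last nonzero row F).
The gcd is 1, so 76 is invertible mod 115. The last nonzero row gives −37·115 + 56·76 = 1, so t = 56. So 76^(−1) ≡ 56 (mod 115). Verify: 76 · 56 = 4256 ≡ 1 (mod 115). ✓

Final answer: 76^(−1) ≡ 56 (mod 115)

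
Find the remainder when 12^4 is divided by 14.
Use repeated squaring. Binary(4) = 100. Walk through the bits of the exponent 4 left-to-right: at each bit after the leading one, square the running value, then multiply by 12 if the bit is 1 (always reducing mod 14):
  bit 1 = 1 (leading): start with 12.
  bit 2 = 0: square 12^2 = 144 ≡ 4 (mod 14).
  bit 3 = 0: square 4^2 = 16 ≡ 2 (mod 14).
Final value: 12^4 ≡ 2 (mod 14).

Final answer: 2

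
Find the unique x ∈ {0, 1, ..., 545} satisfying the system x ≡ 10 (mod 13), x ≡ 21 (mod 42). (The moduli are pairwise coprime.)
x ≡ 231 (mod 546); the representative in [0, 546) is 231

The moduli 13, 42 are pairwise coprime, so by the CRT there is a unique solution mod 13·42 = 546.
Solve by successive substitution. Start with x ≡ 10 (mod 13).
  Combine with x ≡ 21 (mod 42): write x = 10 + 13·t and require 10 + 13·t ≡ 21 (mod 42), i.e. 13·t ≡ 21 − 10 ≡ 11 (mod 42). Since 13^(−1) ≡ 13 (mod 42), t ≡ 13·11 ≡ 17 (mod 42). So x ≡ 10 + 13·17 = 231 (mod 546).
Unique solution in [0, 546): x = 231.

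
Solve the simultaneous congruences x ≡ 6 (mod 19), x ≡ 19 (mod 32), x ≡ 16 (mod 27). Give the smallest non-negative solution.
x ≡ 2419 (mod 16416); the representative in [0, 16416) is 2419

The moduli 19, 32, 27 are pairwise coprime, so by the CRT there is a unique solution mod 19·32·27 = 16416.
Solve by successive substitution. Start with x ≡ 6 (mod 19).
  Combine with x ≡ 19 (mod 32): write x = 6 + 19·t and require 6 + 19·t ≡ 19 (mod 32), i.e. 19·t ≡ 19 − 6 ≡ 13 (mod 32). Since 19^(−1) ≡ 27 (mod 32), t ≡ 27·13 ≡ 31 (mod 32). So x ≡ 6 + 19·31 = 595 (mod 608).
  Combine with x ≡ 16 (mod 27): write x = 595 + 608·t and require 595 + 608·t ≡ 16 (mod 27), i.e. 608·t ≡ 16 − 595 ≡ 15 (mod 27). Since 608^(−1) ≡ 2 (mod 27) (608 ≡ 14 (mod 27)), t ≡ 2·15 ≡ 3 (mod 27). So x ≡ 595 + 608·3 = 2419 (mod 16416).
Unique solution in [0, 16416): x = 2419.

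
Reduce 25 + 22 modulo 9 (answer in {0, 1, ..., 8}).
Reduce the summands first: 25 ≡ 7, 22 ≡ 4 (mod 9), so 25 + 22 ≡ 7 + 4 (mod 9). 7 + 4 = 11; 11 = 1·9 + 2, so (25 + 22) mod 9 = 2.

Final answer: 2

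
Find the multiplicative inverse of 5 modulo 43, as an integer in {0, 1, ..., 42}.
Apply the extended Euclidean algorithm to (43, 5), tracking rows (r, s, t) with s·43 + t·5 = r. Each division r_prev = q·r_cur + r_new produces the new row as (previous row) − q·(current row):
  row A: (43, 1, 0)   [1·43 + 0·5 = 43]
  row B: (5, 0, 1)   [0·43 + 1·5 = 5]
  43 = 8·5 + 3   → row C = row A − 8·row B = (3, 1, −8)   [check: 1·43 − 8·5 = 3]
  5 = 1·3 + 2   → row D = row B − 1·row C = (2, −1, 9)   [check: −1·43 + 9·5 = 2]
  3 = 1·2 + 1   → row E = row C − 1·row D = (1, 2, −17)   [check: 2·43 − 17·5 = 1]
  2 = 2·1 + 0   → remainder 0, stop. gcd = 1 (last nonzero row E).
The gcd is 1, so 5 is invertible mod 43. The last nonzero row gives 2·43 − 17·5 = 1, so t = −17. So 5^(−1) ≡ −17 ≡ 26 (mod 43). Verify: 5 · 26 = 130 ≡ 1 (mod 43). ✓

Final answer: 5^(−1) ≡ 26 (mod 43)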